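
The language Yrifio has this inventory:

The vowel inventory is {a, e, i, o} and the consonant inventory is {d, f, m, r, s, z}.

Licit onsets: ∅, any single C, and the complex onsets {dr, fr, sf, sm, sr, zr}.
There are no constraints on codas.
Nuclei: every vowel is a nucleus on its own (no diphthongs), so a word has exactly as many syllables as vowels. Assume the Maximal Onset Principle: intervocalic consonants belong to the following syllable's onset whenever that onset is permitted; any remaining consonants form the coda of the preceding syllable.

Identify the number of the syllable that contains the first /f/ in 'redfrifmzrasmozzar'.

The vowels are e, i, a, o, a — 5 nuclei, so 5 syllables.
V1 /e/ – V2 /i/: /dfr/ splits as /d/ + /fr/ (/fr/ is the longest suffix that is a licit onset).
V2 /i/ – V3 /a/: /fmzr/ — longest licit onset from the right is /zr/, leaving /fm/ as coda.
V3 /a/ – V4 /o/: /sm/ — entire cluster is a permitted onset → onset /sm/, coda ∅.
V4 /o/ – V5 /a/: cluster /zz/ — the longest permitted-onset suffix is /z/; onset = /z/, preceding coda = /z/.
Result: red.frifm.zra.smoz.zar.
The first /f/ is in the onset of syllable 2 (/frifm/).

2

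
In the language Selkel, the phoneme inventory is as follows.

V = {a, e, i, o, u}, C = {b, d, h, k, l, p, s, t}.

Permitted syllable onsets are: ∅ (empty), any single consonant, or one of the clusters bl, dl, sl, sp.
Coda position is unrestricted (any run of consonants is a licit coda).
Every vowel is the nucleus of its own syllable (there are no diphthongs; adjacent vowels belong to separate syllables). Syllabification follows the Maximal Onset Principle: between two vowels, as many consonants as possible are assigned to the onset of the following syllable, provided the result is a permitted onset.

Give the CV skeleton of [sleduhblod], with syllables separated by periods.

Vowels present: e, u, o; each is a nucleus, giving 3 syllables.
σ1/σ2 boundary: just /d/ — single C goes to the following onset.
σ2/σ3 boundary: /hbl/ — longest licit onset from the right is /bl/, leaving /h/ as coda.
Syllabification: sle.duh.blod.
Mapping each syllable to C/V: /sle/ → CCV, /duh/ → CVC, /blod/ → CCVC.

CCV.CVC.CCVC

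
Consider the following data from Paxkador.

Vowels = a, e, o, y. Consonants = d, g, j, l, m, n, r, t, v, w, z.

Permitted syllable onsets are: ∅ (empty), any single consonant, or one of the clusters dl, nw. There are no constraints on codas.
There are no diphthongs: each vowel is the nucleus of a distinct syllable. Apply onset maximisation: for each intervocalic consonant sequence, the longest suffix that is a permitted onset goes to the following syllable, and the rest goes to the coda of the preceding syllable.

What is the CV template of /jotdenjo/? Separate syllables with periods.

CVC.CVC.CV

Nuclei (vowels): o, e, o → 3 syllables.
Between /o/ (V1) and /e/ (V2): /td/; trying suffixes from longest down, /d/ is the first permitted one, so coda /t/ | onset /d/.
Between /e/ (V2) and /o/ (V3): cluster /nj/ — the longest permitted-onset suffix is /j/; onset = /j/, preceding coda = /n/.
So the parse is jot.den.jo.
Mapping each syllable to C/V: /jot/ → CVC, /den/ → CVC, /jo/ → CV.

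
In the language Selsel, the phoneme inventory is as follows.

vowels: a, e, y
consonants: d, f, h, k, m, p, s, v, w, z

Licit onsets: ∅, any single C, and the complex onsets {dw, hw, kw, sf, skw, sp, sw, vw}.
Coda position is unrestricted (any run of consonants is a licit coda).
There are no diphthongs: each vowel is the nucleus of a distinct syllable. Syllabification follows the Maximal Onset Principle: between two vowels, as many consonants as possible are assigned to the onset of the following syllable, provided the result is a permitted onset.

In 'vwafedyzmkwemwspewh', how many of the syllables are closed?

3

The vowels are a, e, y, e, e — 5 nuclei, so 5 syllables.
σ1/σ2 boundary: /f/ is a single consonant, so it becomes the next onset.
σ2/σ3 boundary: /d/ → onset of the next syllable (single consonants are always licit onsets).
σ3/σ4 boundary: cluster /zmkw/ — the longest permitted-onset suffix is /kw/; onset = /kw/, preceding coda = /zm/.
σ4/σ5 boundary: /mwsp/ splits as /mw/ + /sp/ (/sp/ is the longest suffix that is a licit onset).
Syllabification: vwa.fe.dyzm.kwemw.spewh.
Classifying each syllable: /vwa/ (open), /fe/ (open), /dyzm/ (closed), /kwemw/ (closed), /spewh/ (closed).
Closed syllables: 3.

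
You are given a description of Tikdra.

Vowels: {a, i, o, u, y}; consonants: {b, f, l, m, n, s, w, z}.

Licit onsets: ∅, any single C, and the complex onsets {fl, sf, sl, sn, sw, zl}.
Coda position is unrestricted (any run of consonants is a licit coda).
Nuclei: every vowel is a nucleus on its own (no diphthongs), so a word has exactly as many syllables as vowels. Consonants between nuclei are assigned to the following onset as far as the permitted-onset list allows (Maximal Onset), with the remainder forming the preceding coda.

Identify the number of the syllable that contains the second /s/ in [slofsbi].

Nuclei (vowels): o, i → 2 syllables.
/o…i/ gap (V1→V2): /fsb/ splits as /fs/ + /b/ (/b/ is the longest suffix that is a licit onset).
Putting it together: slofs.bi.
The second /s/ is in the coda of syllable 1 (/slofs/).

1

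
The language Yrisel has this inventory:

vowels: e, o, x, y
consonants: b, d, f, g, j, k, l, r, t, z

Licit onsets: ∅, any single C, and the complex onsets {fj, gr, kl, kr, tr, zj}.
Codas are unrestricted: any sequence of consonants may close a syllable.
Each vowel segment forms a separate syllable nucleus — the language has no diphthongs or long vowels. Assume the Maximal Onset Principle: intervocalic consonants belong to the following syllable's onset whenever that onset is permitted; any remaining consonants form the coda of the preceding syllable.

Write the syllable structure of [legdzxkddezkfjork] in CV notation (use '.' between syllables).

CVCC.CVCC.CVCC.CCVCC

The vowels are e, x, e, o — 4 nuclei, so 4 syllables.
V1 /e/ – V2 /x/: /gdz/; trying suffixes from longest down, /z/ is the first permitted one, so coda /gd/ | onset /z/.
V2 /x/ – V3 /e/: /kdd/ splits as /kd/ + /d/ (/d/ is the longest suffix that is a licit onset).
V3 /e/ – V4 /o/: /zkfj/ — longest licit onset from the right is /fj/, leaving /zk/ as coda.
Putting it together: legd.zxkd.dezk.fjork.
Mapping each syllable to C/V: /legd/ → CVCC, /zxkd/ → CVCC, /dezk/ → CVCC, /fjork/ → CCVCC.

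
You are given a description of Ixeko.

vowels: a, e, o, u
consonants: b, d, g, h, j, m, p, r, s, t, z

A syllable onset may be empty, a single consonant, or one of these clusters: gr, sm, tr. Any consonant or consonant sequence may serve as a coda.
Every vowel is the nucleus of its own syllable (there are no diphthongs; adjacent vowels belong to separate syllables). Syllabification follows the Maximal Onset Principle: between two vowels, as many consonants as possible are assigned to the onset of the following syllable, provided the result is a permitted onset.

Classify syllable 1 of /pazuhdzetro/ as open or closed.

Nuclei (vowels): a, u, e, o → 4 syllables.
σ1/σ2 boundary: /z/ is a single consonant, so it becomes the next onset.
σ2/σ3 boundary: /hdz/ splits as /hd/ + /z/ (/z/ is the longest suffix that is a licit onset).
σ3/σ4 boundary: cluster /tr/ — /tr/ is itself a permitted onset, so the whole cluster goes right; preceding coda = ∅.
Result: pa.zuhd.ze.tro.
Syllable 1 is /pa/; it ends in its nucleus with no coda, so it is open.

open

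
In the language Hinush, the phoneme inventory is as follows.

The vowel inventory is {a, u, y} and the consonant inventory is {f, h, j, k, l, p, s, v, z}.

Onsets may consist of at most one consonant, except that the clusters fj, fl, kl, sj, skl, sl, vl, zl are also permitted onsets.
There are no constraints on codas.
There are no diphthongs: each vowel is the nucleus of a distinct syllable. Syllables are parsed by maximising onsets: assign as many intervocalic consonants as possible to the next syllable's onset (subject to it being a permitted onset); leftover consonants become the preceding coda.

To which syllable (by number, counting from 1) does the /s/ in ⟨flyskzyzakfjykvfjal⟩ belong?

1

Nuclei (vowels): y, y, a, y, a → 5 syllables.
/y…y/ gap (V1→V2): /skz/ — longest licit onset from the right is /z/, leaving /sk/ as coda.
/y…a/ gap (V2→V3): /z/ → onset of the next syllable (single consonants are always licit onsets).
/a…y/ gap (V3→V4): /kfj/ splits as /k/ + /fj/ (/fj/ is the longest suffix that is a licit onset).
/y…a/ gap (V4→V5): /kvfj/; trying suffixes from longest down, /fj/ is the first permitted one, so coda /kv/ | onset /fj/.
So the parse is flysk.zy.zak.fjykv.fjal.
The /s/ is in the coda of syllable 1 (/flysk/).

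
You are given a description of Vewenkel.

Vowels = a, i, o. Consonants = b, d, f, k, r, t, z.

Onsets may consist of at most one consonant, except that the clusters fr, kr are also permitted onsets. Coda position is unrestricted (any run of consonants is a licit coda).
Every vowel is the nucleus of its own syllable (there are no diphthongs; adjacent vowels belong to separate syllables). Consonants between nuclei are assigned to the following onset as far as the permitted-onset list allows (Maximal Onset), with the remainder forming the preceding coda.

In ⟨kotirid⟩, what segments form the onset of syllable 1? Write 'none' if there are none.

Vowels present: o, i, i; each is a nucleus, giving 3 syllables.
V1 /o/ – V2 /i/: /t/ → onset of the next syllable (single consonants are always licit onsets).
V2 /i/ – V3 /i/: /r/ is a single consonant, so it becomes the next onset.
Result: ko.ti.rid.
Syllable 1 is /ko/: onset /k/, nucleus /o/, coda ∅.

k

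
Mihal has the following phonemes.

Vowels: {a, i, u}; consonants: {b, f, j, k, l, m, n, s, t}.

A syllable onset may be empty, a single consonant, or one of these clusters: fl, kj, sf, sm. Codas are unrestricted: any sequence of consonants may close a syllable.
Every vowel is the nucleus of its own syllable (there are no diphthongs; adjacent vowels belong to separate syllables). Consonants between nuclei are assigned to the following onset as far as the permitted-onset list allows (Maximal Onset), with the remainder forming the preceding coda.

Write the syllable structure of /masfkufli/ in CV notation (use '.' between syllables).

Vowels present: a, u, i; each is a nucleus, giving 3 syllables.
/a…u/ gap (V1→V2): /sfk/; trying suffixes from longest down, /k/ is the first permitted one, so coda /sf/ | onset /k/.
/u…i/ gap (V2→V3): cluster /fl/ — /fl/ is itself a permitted onset, so the whole cluster goes right; preceding coda = ∅.
Result: masf.ku.fli.
Mapping each syllable to C/V: /masf/ → CVCC, /ku/ → CV, /fli/ → CCV.

CVCC.CV.CCV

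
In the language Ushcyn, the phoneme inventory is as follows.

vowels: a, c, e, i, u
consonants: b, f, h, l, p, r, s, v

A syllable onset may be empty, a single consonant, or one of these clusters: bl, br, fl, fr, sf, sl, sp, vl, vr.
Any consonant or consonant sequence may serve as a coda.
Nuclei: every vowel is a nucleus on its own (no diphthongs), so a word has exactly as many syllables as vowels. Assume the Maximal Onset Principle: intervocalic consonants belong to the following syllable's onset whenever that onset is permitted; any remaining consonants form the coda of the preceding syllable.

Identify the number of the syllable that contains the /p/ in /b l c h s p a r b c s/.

Vowels present: c, a, c; each is a nucleus, giving 3 syllables.
/c…a/ gap (V1→V2): /hsp/; trying suffixes from longest down, /sp/ is the first permitted one, so coda /h/ | onset /sp/.
/a…c/ gap (V2→V3): /rb/; trying suffixes from longest down, /b/ is the first permitted one, so coda /r/ | onset /b/.
Putting it together: blch.spar.bcs.
The /p/ is in the onset of syllable 2 (/spar/).

2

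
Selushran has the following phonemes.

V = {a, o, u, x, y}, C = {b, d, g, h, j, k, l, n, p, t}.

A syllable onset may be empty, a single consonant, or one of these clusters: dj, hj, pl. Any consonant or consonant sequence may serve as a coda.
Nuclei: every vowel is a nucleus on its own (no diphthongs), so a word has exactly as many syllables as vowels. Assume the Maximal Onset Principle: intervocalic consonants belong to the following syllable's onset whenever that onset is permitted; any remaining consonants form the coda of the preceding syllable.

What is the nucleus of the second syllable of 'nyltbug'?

u

Nuclei (vowels): y, u → 2 syllables.
The second nucleus (vowel 2 from the left) is /u/.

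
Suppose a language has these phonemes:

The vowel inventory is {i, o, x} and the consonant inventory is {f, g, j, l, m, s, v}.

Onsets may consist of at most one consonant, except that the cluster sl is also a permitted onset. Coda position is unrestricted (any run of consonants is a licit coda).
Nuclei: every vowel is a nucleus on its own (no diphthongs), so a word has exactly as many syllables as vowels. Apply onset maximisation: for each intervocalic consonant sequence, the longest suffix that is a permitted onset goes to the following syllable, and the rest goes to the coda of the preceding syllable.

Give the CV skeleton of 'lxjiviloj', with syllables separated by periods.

CV.CV.CV.CVC

Nuclei (vowels): x, i, i, o → 4 syllables.
/x…i/ gap (V1→V2): just /j/ — single C goes to the following onset.
/i…i/ gap (V2→V3): /v/ → onset of the next syllable (single consonants are always licit onsets).
/i…o/ gap (V3→V4): /l/ → onset of the next syllable (single consonants are always licit onsets).
So the parse is lx.ji.vi.loj.
Mapping each syllable to C/V: /lx/ → CV, /ji/ → CV, /vi/ → CV, /loj/ → CVC.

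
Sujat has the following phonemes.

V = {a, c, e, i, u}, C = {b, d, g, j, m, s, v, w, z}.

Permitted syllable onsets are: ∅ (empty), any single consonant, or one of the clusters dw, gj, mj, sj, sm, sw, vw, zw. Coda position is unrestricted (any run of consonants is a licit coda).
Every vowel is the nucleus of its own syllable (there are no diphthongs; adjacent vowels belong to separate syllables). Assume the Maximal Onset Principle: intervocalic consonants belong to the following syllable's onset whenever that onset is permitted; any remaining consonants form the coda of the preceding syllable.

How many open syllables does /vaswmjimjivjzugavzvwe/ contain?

3

Vowels present: a, i, i, u, a, e; each is a nucleus, giving 6 syllables.
/a…i/ gap (V1→V2): cluster /swmj/ — the longest permitted-onset suffix is /mj/; onset = /mj/, preceding coda = /sw/.
/i…i/ gap (V2→V3): /mj/ — entire cluster is a permitted onset → onset /mj/, coda ∅.
/i…u/ gap (V3→V4): /vjz/ splits as /vj/ + /z/ (/z/ is the longest suffix that is a licit onset).
/u…a/ gap (V4→V5): /g/ → onset of the next syllable (single consonants are always licit onsets).
/a…e/ gap (V5→V6): /vzvw/; trying suffixes from longest down, /vw/ is the first permitted one, so coda /vz/ | onset /vw/.
So the parse is vasw.mji.mjivj.zu.gavz.vwe.
Classifying each syllable: /vasw/ (closed), /mji/ (open), /mjivj/ (closed), /zu/ (open), /gavz/ (closed), /vwe/ (open).
Open syllables: 3.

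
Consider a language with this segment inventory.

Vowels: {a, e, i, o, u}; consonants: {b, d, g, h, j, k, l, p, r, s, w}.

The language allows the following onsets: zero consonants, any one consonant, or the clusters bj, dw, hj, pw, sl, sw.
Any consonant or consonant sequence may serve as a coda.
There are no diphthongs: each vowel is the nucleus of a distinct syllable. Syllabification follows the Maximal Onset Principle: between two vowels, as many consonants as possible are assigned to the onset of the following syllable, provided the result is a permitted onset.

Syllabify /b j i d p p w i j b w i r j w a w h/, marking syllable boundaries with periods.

bjidp.pwijb.wirj.wawh

The vowels are i, i, i, a — 4 nuclei, so 4 syllables.
/i…i/ gap (V1→V2): /dppw/ — longest licit onset from the right is /pw/, leaving /dp/ as coda.
/i…i/ gap (V2→V3): cluster /jbw/ — the longest permitted-onset suffix is /w/; onset = /w/, preceding coda = /jb/.
/i…a/ gap (V3→V4): /rjw/ splits as /rj/ + /w/ (/w/ is the longest suffix that is a licit onset).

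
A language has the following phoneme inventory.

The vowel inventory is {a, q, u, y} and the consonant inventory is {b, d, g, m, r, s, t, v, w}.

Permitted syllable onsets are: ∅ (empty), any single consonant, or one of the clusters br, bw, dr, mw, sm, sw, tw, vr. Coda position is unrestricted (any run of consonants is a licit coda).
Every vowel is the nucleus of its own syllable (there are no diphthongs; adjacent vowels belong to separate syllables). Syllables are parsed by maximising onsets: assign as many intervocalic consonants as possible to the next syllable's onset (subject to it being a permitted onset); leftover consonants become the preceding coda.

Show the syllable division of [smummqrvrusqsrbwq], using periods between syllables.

Nuclei (vowels): u, q, u, q, q → 5 syllables.
Between /u/ (V1) and /q/ (V2): /mm/; trying suffixes from longest down, /m/ is the first permitted one, so coda /m/ | onset /m/.
Between /q/ (V2) and /u/ (V3): /rvr/ splits as /r/ + /vr/ (/vr/ is the longest suffix that is a licit onset).
Between /u/ (V3) and /q/ (V4): /s/ is a single consonant, so it becomes the next onset.
Between /q/ (V4) and /q/ (V5): /srbw/ splits as /sr/ + /bw/ (/bw/ is the longest suffix that is a licit onset).

smum.mqr.vru.sqsr.bwq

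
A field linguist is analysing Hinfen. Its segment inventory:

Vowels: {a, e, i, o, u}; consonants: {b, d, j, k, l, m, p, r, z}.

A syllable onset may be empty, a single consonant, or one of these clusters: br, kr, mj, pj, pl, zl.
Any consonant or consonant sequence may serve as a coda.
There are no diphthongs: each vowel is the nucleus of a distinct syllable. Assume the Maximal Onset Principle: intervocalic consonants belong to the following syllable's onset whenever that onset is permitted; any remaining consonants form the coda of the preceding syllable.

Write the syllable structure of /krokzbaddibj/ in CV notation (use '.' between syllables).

Nuclei (vowels): o, a, i → 3 syllables.
V1 /o/ – V2 /a/: /kzb/; trying suffixes from longest down, /b/ is the first permitted one, so coda /kz/ | onset /b/.
V2 /a/ – V3 /i/: cluster /dd/ — the longest permitted-onset suffix is /d/; onset = /d/, preceding coda = /d/.
Syllabification: krokz.bad.dibj.
Mapping each syllable to C/V: /krokz/ → CCVCC, /bad/ → CVC, /dibj/ → CVCC.

CCVCC.CVC.CVCC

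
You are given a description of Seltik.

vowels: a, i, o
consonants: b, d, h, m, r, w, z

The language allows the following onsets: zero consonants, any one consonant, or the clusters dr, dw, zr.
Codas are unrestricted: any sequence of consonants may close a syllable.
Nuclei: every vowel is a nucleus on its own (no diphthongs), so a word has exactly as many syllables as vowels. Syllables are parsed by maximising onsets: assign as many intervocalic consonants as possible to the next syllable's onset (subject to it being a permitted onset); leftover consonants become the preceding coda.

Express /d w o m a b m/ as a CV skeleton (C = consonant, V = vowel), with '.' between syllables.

Nuclei (vowels): o, a → 2 syllables.
/o…a/ gap (V1→V2): /m/ is a single consonant, so it becomes the next onset.
So the parse is dwo.mabm.
Mapping each syllable to C/V: /dwo/ → CCV, /mabm/ → CVCC.

CCV.CVCC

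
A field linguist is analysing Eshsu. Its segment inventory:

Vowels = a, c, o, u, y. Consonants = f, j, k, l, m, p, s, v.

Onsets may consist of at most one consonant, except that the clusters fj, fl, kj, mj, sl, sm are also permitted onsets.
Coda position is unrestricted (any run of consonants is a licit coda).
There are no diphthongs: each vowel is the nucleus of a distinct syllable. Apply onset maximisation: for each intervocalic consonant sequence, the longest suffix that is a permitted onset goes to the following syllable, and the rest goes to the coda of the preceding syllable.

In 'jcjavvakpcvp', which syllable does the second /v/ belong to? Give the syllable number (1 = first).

Nuclei (vowels): c, a, a, c → 4 syllables.
Between /c/ (V1) and /a/ (V2): /j/ is a single consonant, so it becomes the next onset.
Between /a/ (V2) and /a/ (V3): /vv/; trying suffixes from longest down, /v/ is the first permitted one, so coda /v/ | onset /v/.
Between /a/ (V3) and /c/ (V4): /kp/ splits as /k/ + /p/ (/p/ is the longest suffix that is a licit onset).
Syllabification: jc.jav.vak.pcvp.
The second /v/ is in the onset of syllable 3 (/vak/).

3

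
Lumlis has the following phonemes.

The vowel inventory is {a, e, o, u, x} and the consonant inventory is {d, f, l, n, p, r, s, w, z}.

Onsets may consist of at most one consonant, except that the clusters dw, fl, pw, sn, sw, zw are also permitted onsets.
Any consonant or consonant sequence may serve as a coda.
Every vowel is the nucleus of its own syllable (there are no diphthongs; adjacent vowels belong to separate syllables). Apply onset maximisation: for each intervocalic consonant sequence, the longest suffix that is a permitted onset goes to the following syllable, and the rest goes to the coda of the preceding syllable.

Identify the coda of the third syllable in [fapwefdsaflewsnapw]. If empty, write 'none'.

none

Vowels present: a, e, a, e, a; each is a nucleus, giving 5 syllables.
Between /a/ (V1) and /e/ (V2): /pw/ is a licit onset in full, so it all attaches to the next syllable.
Between /e/ (V2) and /a/ (V3): /fds/ — longest licit onset from the right is /s/, leaving /fd/ as coda.
Between /a/ (V3) and /e/ (V4): /fl/ — entire cluster is a permitted onset → onset /fl/, coda ∅.
Between /e/ (V4) and /a/ (V5): /wsn/ — longest licit onset from the right is /sn/, leaving /w/ as coda.
Putting it together: fa.pwefd.sa.flew.snapw.
Syllable 3 is /sa/: onset /s/, nucleus /a/, coda ∅.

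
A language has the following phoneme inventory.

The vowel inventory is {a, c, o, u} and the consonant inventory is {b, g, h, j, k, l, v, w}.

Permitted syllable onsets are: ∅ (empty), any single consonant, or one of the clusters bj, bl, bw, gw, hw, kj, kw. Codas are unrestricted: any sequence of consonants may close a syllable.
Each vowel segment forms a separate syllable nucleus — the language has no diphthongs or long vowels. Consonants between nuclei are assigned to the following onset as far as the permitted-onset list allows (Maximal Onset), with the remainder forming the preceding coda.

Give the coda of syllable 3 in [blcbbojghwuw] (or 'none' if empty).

w

The vowels are c, o, u — 3 nuclei, so 3 syllables.
V1 /c/ – V2 /o/: /bb/; trying suffixes from longest down, /b/ is the first permitted one, so coda /b/ | onset /b/.
V2 /o/ – V3 /u/: cluster /jghw/ — the longest permitted-onset suffix is /hw/; onset = /hw/, preceding coda = /jg/.
Syllabification: blcb.bojg.hwuw.
Syllable 3 is /hwuw/: onset /hw/, nucleus /u/, coda /w/.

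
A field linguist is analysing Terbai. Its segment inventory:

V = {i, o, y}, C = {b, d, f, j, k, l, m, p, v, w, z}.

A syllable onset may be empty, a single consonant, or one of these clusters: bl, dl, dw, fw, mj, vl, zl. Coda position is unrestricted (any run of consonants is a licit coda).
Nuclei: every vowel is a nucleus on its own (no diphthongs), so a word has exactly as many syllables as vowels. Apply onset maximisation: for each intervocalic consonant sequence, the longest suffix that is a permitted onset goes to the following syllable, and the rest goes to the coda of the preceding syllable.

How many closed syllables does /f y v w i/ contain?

1

Nuclei (vowels): y, i → 2 syllables.
/y…i/ gap (V1→V2): /vw/ splits as /v/ + /w/ (/w/ is the longest suffix that is a licit onset).
Result: fyv.wi.
Classifying each syllable: /fyv/ (closed), /wi/ (open).
Closed syllables: 1.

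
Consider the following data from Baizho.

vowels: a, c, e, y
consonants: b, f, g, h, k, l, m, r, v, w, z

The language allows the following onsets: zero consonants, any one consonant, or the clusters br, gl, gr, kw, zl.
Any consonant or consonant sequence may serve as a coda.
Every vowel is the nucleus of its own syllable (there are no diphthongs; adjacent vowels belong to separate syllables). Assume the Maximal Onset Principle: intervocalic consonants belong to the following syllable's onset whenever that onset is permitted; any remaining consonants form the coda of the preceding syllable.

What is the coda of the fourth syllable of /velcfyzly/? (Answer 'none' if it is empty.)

Vowels present: e, c, y, y; each is a nucleus, giving 4 syllables.
Between /e/ (V1) and /c/ (V2): /l/ → onset of the next syllable (single consonants are always licit onsets).
Between /c/ (V2) and /y/ (V3): /f/ is a single consonant, so it becomes the next onset.
Between /y/ (V3) and /y/ (V4): /zl/ — entire cluster is a permitted onset → onset /zl/, coda ∅.
Putting it together: ve.lc.fy.zly.
Syllable 4 is /zly/: onset /zl/, nucleus /y/, coda ∅.

none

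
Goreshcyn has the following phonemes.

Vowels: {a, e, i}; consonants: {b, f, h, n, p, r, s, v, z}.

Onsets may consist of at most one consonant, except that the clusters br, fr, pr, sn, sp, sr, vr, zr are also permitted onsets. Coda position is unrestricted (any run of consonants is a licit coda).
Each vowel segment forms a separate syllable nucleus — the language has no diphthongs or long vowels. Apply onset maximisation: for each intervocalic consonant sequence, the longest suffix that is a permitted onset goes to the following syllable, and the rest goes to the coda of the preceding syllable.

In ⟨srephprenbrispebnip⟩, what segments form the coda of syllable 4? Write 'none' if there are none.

The vowels are e, e, i, e, i — 5 nuclei, so 5 syllables.
V1 /e/ – V2 /e/: /phpr/ splits as /ph/ + /pr/ (/pr/ is the longest suffix that is a licit onset).
V2 /e/ – V3 /i/: /nbr/; trying suffixes from longest down, /br/ is the first permitted one, so coda /n/ | onset /br/.
V3 /i/ – V4 /e/: /sp/ — entire cluster is a permitted onset → onset /sp/, coda ∅.
V4 /e/ – V5 /i/: /bn/ splits as /b/ + /n/ (/n/ is the longest suffix that is a licit onset).
Syllabification: sreph.pren.bri.speb.nip.
Syllable 4 is /speb/: onset /sp/, nucleus /e/, coda /b/.

b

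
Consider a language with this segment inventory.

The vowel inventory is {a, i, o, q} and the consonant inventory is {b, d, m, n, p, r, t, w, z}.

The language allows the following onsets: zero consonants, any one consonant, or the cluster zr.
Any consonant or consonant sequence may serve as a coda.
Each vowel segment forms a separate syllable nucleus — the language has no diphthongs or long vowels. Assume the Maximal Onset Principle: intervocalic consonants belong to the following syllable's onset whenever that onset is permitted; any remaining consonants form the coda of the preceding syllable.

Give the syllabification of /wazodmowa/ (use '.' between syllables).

wa.zod.mo.wa

Vowels present: a, o, o, a; each is a nucleus, giving 4 syllables.
Between /a/ (V1) and /o/ (V2): /z/ → onset of the next syllable (single consonants are always licit onsets).
Between /o/ (V2) and /o/ (V3): cluster /dm/ — the longest permitted-onset suffix is /m/; onset = /m/, preceding coda = /d/.
Between /o/ (V3) and /a/ (V4): just /w/ — single C goes to the following onset.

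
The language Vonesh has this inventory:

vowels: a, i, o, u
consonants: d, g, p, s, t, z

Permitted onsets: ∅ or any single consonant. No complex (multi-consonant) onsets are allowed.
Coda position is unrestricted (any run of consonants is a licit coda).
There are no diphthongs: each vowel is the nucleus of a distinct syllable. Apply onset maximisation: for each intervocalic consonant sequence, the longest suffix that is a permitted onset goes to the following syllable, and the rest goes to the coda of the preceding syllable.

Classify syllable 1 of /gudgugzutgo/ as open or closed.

closed

Nuclei (vowels): u, u, u, o → 4 syllables.
/u…u/ gap (V1→V2): /dg/; trying suffixes from longest down, /g/ is the first permitted one, so coda /d/ | onset /g/.
/u…u/ gap (V2→V3): cluster /gz/ — the longest permitted-onset suffix is /z/; onset = /z/, preceding coda = /g/.
/u…o/ gap (V3→V4): /tg/ splits as /t/ + /g/ (/g/ is the longest suffix that is a licit onset).
Putting it together: gud.gug.zut.go.
Syllable 1 is /gud/ with coda /d/, so it is closed.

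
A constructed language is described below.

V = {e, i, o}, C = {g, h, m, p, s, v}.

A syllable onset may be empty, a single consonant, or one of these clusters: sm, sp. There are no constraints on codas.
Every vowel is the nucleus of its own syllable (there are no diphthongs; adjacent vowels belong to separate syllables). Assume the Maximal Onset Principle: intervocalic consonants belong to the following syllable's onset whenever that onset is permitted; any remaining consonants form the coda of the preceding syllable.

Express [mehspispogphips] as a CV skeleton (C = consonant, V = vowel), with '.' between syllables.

CVC.CCV.CCVCC.CVCC

Nuclei (vowels): e, i, o, i → 4 syllables.
V1 /e/ – V2 /i/: cluster /hsp/ — the longest permitted-onset suffix is /sp/; onset = /sp/, preceding coda = /h/.
V2 /i/ – V3 /o/: /sp/ — entire cluster is a permitted onset → onset /sp/, coda ∅.
V3 /o/ – V4 /i/: /gph/ splits as /gp/ + /h/ (/h/ is the longest suffix that is a licit onset).
Syllabification: meh.spi.spogp.hips.
Mapping each syllable to C/V: /meh/ → CVC, /spi/ → CCV, /spogp/ → CCVCC, /hips/ → CVCC.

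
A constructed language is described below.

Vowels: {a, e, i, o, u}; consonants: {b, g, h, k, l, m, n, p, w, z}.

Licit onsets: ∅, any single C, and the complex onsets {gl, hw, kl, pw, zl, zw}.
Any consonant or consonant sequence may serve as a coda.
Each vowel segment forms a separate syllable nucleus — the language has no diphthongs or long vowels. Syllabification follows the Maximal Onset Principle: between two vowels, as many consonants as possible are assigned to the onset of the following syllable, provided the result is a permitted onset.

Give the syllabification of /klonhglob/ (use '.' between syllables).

The vowels are o, o — 2 nuclei, so 2 syllables.
Between /o/ (V1) and /o/ (V2): /nhgl/ splits as /nh/ + /gl/ (/gl/ is the longest suffix that is a licit onset).

klonh.glob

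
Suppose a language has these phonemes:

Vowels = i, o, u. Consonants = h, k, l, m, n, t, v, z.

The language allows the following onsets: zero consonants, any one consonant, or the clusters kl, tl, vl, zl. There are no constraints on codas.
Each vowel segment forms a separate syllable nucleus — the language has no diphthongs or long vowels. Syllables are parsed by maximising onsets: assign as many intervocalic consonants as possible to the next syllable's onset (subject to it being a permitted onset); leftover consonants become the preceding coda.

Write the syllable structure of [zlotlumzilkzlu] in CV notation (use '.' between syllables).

CCV.CCVC.CVCC.CCV

The vowels are o, u, i, u — 4 nuclei, so 4 syllables.
σ1/σ2 boundary: cluster /tl/ — /tl/ is itself a permitted onset, so the whole cluster goes right; preceding coda = ∅.
σ2/σ3 boundary: /mz/ — longest licit onset from the right is /z/, leaving /m/ as coda.
σ3/σ4 boundary: /lkzl/; trying suffixes from longest down, /zl/ is the first permitted one, so coda /lk/ | onset /zl/.
So the parse is zlo.tlum.zilk.zlu.
Mapping each syllable to C/V: /zlo/ → CCV, /tlum/ → CCVC, /zilk/ → CVCC, /zlu/ → CCV.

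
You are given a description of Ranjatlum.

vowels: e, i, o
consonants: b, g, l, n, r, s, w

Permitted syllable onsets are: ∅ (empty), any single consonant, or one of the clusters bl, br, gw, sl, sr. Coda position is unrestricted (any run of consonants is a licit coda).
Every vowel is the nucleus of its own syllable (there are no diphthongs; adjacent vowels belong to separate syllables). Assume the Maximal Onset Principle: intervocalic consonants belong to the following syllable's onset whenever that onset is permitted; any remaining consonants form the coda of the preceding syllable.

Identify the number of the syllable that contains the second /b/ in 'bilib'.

2

Nuclei (vowels): i, i → 2 syllables.
Between /i/ (V1) and /i/ (V2): just /l/ — single C goes to the following onset.
Putting it together: bi.lib.
The second /b/ is in the coda of syllable 2 (/lib/).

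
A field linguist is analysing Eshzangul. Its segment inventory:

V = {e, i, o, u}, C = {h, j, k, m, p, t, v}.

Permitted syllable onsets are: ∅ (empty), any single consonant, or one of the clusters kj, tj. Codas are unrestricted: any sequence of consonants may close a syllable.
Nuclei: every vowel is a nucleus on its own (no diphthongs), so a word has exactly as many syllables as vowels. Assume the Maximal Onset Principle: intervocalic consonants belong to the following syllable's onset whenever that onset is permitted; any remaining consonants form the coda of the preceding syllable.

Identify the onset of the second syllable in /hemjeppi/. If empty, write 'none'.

Vowels present: e, e, i; each is a nucleus, giving 3 syllables.
/e…e/ gap (V1→V2): /mj/ splits as /m/ + /j/ (/j/ is the longest suffix that is a licit onset).
/e…i/ gap (V2→V3): cluster /pp/ — the longest permitted-onset suffix is /p/; onset = /p/, preceding coda = /p/.
Putting it together: hem.jep.pi.
Syllable 2 is /jep/: onset /j/, nucleus /e/, coda /p/.

j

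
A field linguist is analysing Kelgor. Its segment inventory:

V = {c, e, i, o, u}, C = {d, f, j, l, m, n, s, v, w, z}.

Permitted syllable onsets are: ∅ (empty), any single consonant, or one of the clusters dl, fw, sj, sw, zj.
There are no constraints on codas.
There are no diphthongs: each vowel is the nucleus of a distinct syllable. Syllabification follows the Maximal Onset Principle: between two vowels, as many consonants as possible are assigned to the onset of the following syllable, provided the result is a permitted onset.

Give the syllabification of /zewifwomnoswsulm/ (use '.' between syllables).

The vowels are e, i, o, o, u — 5 nuclei, so 5 syllables.
V1 /e/ – V2 /i/: /w/ is a single consonant, so it becomes the next onset.
V2 /i/ – V3 /o/: cluster /fw/ — /fw/ is itself a permitted onset, so the whole cluster goes right; preceding coda = ∅.
V3 /o/ – V4 /o/: /mn/ splits as /m/ + /n/ (/n/ is the longest suffix that is a licit onset).
V4 /o/ – V5 /u/: /sws/ splits as /sw/ + /s/ (/s/ is the longest suffix that is a licit onset).

ze.wi.fwom.nosw.sulm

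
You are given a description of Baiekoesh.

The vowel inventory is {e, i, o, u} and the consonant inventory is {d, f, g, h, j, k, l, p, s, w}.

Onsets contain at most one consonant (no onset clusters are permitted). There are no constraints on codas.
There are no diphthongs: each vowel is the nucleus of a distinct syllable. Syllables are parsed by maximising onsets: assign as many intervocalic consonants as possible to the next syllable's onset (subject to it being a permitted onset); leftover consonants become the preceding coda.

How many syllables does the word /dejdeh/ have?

2

Nuclei (vowels): e, e → 2 syllables.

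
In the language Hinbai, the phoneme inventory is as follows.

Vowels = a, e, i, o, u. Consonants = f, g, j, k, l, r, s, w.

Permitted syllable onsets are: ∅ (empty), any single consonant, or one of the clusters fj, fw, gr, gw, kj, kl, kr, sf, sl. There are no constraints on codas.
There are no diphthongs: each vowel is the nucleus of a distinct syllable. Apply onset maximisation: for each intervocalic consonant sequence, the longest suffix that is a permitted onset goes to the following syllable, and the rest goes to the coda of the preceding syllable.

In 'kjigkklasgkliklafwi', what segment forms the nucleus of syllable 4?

a

Nuclei (vowels): i, a, i, a, i → 5 syllables.
The fourth nucleus (vowel 4 from the left) is /a/.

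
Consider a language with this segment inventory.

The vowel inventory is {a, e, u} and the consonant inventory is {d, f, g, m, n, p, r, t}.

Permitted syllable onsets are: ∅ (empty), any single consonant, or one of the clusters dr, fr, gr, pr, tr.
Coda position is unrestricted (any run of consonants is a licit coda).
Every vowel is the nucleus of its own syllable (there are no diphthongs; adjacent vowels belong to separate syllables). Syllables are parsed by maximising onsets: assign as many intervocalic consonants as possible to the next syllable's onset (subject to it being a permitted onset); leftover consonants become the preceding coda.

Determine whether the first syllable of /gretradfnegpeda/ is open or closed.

Nuclei (vowels): e, a, e, e, a → 5 syllables.
Between /e/ (V1) and /a/ (V2): cluster /tr/ — /tr/ is itself a permitted onset, so the whole cluster goes right; preceding coda = ∅.
Between /a/ (V2) and /e/ (V3): cluster /dfn/ — the longest permitted-onset suffix is /n/; onset = /n/, preceding coda = /df/.
Between /e/ (V3) and /e/ (V4): cluster /gp/ — the longest permitted-onset suffix is /p/; onset = /p/, preceding coda = /g/.
Between /e/ (V4) and /a/ (V5): /d/ → onset of the next syllable (single consonants are always licit onsets).
Putting it together: gre.tradf.neg.pe.da.
Syllable 1 is /gre/; it ends in its nucleus with no coda, so it is open.

open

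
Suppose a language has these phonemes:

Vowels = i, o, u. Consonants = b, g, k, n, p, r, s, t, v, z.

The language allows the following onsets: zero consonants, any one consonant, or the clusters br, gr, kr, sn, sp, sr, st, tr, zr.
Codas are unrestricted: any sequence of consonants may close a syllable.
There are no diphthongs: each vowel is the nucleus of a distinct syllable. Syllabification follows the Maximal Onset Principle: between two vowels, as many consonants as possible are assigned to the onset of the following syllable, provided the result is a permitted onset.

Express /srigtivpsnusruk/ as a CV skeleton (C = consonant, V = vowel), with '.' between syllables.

Nuclei (vowels): i, i, u, u → 4 syllables.
V1 /i/ – V2 /i/: /gt/; trying suffixes from longest down, /t/ is the first permitted one, so coda /g/ | onset /t/.
V2 /i/ – V3 /u/: /vpsn/; trying suffixes from longest down, /sn/ is the first permitted one, so coda /vp/ | onset /sn/.
V3 /u/ – V4 /u/: cluster /sr/ — /sr/ is itself a permitted onset, so the whole cluster goes right; preceding coda = ∅.
Result: srig.tivp.snu.sruk.
Mapping each syllable to C/V: /srig/ → CCVC, /tivp/ → CVCC, /snu/ → CCV, /sruk/ → CCVC.

CCVC.CVCC.CCV.CCVC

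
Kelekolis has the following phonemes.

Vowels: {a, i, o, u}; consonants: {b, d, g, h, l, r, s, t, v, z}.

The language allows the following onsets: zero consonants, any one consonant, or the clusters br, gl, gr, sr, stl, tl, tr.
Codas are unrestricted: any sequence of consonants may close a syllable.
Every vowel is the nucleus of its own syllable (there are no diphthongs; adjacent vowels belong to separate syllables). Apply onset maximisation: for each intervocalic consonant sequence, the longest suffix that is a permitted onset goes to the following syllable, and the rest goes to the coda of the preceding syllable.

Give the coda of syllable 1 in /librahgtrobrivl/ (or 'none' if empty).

none

Vowels present: i, a, o, i; each is a nucleus, giving 4 syllables.
σ1/σ2 boundary: cluster /br/ — /br/ is itself a permitted onset, so the whole cluster goes right; preceding coda = ∅.
σ2/σ3 boundary: /hgtr/; trying suffixes from longest down, /tr/ is the first permitted one, so coda /hg/ | onset /tr/.
σ3/σ4 boundary: /br/ — entire cluster is a permitted onset → onset /br/, coda ∅.
Result: li.brahg.tro.brivl.
Syllable 1 is /li/: onset /l/, nucleus /i/, coda ∅.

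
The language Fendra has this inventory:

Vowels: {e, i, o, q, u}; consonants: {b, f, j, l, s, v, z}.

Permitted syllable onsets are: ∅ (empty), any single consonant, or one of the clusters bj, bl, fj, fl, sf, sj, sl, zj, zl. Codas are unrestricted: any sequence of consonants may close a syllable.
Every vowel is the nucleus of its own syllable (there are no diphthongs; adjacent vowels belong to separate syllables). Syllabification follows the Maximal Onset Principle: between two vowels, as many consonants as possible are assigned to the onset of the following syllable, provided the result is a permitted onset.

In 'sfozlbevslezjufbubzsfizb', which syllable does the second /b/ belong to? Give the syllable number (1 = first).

5

Vowels present: o, e, e, u, u, i; each is a nucleus, giving 6 syllables.
σ1/σ2 boundary: /zlb/ splits as /zl/ + /b/ (/b/ is the longest suffix that is a licit onset).
σ2/σ3 boundary: /vsl/; trying suffixes from longest down, /sl/ is the first permitted one, so coda /v/ | onset /sl/.
σ3/σ4 boundary: cluster /zj/ — /zj/ is itself a permitted onset, so the whole cluster goes right; preceding coda = ∅.
σ4/σ5 boundary: /fb/ — longest licit onset from the right is /b/, leaving /f/ as coda.
σ5/σ6 boundary: /bzsf/ splits as /bz/ + /sf/ (/sf/ is the longest suffix that is a licit onset).
Result: sfozl.bev.sle.zjuf.bubz.sfizb.
The second /b/ is in the onset of syllable 5 (/bubz/).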